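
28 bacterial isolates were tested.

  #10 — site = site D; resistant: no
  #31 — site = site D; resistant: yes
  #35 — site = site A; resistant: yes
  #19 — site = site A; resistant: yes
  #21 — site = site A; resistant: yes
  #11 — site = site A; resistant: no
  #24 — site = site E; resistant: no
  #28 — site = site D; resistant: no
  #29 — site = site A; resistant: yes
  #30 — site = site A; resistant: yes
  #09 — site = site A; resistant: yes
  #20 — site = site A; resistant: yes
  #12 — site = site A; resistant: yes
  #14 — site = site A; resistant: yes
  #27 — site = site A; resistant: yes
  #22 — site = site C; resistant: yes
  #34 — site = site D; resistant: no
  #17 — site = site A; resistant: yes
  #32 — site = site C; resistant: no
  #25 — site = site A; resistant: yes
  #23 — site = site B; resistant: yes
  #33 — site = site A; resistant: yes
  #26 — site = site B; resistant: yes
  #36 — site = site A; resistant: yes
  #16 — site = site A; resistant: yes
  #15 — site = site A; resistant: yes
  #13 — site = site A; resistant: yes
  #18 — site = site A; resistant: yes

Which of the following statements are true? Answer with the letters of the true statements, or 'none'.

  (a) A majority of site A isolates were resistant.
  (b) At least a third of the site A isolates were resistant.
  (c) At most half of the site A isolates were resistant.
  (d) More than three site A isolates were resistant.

|A| = 19, |A ∩ B| = 18, |A ∖ B| = 1.
(a) |A ∩ B| > |A ∖ B|: holds.
(b) |A ∩ B| / |A| ≥ 1/3: holds.
(c) |A ∩ B| ≤ |A ∖ B|: fails.
(d) |A ∩ B| > 3: holds.

(a), (b), (d)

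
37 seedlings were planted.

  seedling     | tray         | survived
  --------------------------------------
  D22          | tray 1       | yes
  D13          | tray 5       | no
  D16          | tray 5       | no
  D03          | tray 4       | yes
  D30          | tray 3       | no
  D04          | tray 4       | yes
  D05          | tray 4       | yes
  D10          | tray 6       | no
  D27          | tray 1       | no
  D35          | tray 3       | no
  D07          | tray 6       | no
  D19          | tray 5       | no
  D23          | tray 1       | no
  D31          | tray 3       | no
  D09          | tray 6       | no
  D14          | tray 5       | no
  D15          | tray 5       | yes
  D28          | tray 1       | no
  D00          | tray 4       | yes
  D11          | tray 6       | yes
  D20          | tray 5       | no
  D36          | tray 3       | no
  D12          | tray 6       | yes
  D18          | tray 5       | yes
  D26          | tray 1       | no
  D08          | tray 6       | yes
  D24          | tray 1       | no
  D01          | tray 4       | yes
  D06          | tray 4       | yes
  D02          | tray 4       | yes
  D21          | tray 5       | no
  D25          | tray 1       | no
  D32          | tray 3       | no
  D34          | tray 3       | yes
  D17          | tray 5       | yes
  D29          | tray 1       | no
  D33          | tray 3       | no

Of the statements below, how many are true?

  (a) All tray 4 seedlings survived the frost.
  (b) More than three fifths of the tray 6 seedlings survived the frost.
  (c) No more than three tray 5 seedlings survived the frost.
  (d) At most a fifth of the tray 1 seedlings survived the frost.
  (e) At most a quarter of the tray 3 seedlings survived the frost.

(a) tray 4: |A| = 7, |A ∩ B| = 7; needs A ⊆ B, i.e. every element of A is in B (|A ∖ B| = 0) — true.
(b) tray 6: |A| = 6, |A ∩ B| = 3; needs |A ∩ B| / |A| > 3/5 — false.
(c) tray 5: |A| = 9, |A ∩ B| = 3; needs |A ∩ B| ≤ 3 — true.
(d) tray 1: |A| = 8, |A ∩ B| = 1; needs |A ∩ B| / |A| ≤ 1/5 — true.
(e) tray 3: |A| = 7, |A ∩ B| = 1; needs |A ∩ B| / |A| ≤ 1/4 — true.

4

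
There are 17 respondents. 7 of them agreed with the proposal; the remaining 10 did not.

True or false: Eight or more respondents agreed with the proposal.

'Eight or more respondents agreed with the proposal' holds iff |A ∩ B| ≥ 8.
|A| = 17, |A ∩ B| = 7, |A ∖ B| = 10.
|A ∩ B| = 7, so the statement is false.

False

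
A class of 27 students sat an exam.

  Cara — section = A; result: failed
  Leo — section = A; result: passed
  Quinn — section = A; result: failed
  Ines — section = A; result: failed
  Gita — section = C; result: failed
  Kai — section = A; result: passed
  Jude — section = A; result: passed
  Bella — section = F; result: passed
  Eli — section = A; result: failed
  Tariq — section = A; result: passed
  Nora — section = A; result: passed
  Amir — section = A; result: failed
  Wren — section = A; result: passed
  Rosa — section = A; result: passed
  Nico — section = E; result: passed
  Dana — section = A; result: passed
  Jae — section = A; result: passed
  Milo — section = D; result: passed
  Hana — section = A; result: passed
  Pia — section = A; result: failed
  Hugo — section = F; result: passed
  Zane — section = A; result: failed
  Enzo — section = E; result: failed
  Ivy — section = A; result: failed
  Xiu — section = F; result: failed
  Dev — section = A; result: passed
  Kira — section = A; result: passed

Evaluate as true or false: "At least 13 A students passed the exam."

False

The determiner here denotes the relation: |A ∩ B| ≥ 13.
|A| = 20, |A ∩ B| = 12, |A ∖ B| = 8.
|A ∩ B| = 12, so the statement is false.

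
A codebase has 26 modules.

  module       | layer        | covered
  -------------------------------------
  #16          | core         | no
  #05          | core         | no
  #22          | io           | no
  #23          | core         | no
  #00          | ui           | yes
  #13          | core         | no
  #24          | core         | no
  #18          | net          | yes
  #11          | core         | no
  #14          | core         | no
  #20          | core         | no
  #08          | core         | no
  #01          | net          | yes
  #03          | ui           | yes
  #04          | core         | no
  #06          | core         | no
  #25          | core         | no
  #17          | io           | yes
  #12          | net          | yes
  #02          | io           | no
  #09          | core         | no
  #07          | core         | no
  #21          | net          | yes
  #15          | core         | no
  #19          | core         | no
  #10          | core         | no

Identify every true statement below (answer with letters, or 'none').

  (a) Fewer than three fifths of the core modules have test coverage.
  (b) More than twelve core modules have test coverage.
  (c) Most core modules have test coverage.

(a)

|A| = 17, |A ∩ B| = 0, |A ∖ B| = 17.
(a) |A ∩ B| / |A| < 3/5: holds.
(b) |A ∩ B| > 12: fails.
(c) |A ∩ B| > |A ∖ B|: fails.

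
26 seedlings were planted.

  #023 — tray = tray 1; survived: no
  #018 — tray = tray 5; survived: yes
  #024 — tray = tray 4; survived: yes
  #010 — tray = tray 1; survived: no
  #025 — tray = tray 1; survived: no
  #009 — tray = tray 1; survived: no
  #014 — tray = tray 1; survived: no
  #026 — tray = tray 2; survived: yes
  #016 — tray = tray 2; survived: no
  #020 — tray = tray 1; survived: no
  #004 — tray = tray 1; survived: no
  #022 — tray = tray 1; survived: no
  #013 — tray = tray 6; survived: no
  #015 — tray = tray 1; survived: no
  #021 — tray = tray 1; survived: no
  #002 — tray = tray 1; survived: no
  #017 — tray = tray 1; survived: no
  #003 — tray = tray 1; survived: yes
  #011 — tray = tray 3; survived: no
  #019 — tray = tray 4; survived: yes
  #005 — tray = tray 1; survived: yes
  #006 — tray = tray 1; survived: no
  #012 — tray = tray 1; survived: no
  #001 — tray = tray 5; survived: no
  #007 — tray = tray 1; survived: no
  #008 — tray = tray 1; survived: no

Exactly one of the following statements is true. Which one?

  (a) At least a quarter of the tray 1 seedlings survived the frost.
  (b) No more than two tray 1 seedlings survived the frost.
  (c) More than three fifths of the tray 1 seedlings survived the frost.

|A| = 18, |A ∩ B| = 2, |A ∖ B| = 16.
(a) requires |A ∩ B| / |A| ≥ 1/4: false.
(b) requires |A ∩ B| ≤ 2: true.
(c) requires |A ∩ B| / |A| > 3/5: false.

(b)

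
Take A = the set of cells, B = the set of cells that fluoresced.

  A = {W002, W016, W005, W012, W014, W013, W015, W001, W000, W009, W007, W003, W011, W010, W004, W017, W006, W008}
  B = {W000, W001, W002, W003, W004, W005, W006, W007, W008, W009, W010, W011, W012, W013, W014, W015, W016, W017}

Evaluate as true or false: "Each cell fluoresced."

True

'Each cell fluoresced' holds iff A ⊆ B, i.e. every element of A is in B (|A ∖ B| = 0).
|A| = 18, |A ∩ B| = 18, |A ∖ B| = 0.
So the statement is true.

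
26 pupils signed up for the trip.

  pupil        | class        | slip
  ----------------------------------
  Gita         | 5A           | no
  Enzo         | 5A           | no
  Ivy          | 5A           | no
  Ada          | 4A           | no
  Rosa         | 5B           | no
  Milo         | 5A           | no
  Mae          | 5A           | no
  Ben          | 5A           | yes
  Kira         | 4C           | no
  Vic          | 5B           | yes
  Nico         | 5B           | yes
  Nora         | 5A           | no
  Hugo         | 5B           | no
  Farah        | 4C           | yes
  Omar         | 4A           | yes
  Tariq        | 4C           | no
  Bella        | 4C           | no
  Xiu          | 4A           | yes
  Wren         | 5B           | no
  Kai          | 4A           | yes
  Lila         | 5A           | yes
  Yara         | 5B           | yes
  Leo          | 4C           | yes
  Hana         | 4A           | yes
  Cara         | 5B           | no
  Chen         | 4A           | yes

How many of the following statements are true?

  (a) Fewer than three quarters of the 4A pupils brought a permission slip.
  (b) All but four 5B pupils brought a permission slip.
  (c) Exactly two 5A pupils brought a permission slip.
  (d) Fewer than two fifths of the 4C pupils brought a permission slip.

2

(a) 4A: |A| = 6, |A ∩ B| = 5; needs |A ∩ B| / |A| < 3/4 — false.
(b) 5B: |A| = 7, |A ∩ B| = 3; needs |A ∖ B| = 4 — true.
(c) 5A: |A| = 8, |A ∩ B| = 2; needs |A ∩ B| = 2 — true.
(d) 4C: |A| = 5, |A ∩ B| = 2; needs |A ∩ B| / |A| < 2/5 — false.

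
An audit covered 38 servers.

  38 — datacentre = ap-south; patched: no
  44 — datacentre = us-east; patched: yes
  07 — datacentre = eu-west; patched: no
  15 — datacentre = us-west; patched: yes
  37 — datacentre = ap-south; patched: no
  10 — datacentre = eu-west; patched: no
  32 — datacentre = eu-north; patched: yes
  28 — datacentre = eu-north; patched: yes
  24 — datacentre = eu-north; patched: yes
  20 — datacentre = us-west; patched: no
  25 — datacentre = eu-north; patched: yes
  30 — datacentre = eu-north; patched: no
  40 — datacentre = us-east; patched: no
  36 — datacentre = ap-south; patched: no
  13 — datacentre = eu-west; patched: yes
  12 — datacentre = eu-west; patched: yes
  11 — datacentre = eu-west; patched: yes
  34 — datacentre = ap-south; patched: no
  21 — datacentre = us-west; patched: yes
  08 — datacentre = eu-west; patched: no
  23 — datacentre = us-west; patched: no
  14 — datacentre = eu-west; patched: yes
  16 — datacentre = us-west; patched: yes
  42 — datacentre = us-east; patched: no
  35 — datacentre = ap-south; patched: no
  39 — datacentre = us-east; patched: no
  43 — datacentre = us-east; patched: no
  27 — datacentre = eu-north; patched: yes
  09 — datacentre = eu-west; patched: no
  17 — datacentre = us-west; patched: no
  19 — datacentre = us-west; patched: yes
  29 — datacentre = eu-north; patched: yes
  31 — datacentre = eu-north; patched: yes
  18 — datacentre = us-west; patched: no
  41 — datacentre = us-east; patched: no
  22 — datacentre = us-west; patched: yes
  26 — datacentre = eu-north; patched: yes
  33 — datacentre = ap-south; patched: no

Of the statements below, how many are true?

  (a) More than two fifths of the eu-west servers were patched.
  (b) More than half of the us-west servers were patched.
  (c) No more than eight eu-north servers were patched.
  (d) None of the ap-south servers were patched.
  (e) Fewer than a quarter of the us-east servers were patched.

(a) eu-west: |A| = 8, |A ∩ B| = 4; needs |A ∩ B| / |A| > 2/5 — true.
(b) us-west: |A| = 9, |A ∩ B| = 5; needs |A ∩ B| > |A ∖ B| — true.
(c) eu-north: |A| = 9, |A ∩ B| = 8; needs |A ∩ B| ≤ 8 — true.
(d) ap-south: |A| = 6, |A ∩ B| = 0; needs A ∩ B = ∅ (|A ∩ B| = 0) — true.
(e) us-east: |A| = 6, |A ∩ B| = 1; needs |A ∩ B| / |A| < 1/4 — true.

5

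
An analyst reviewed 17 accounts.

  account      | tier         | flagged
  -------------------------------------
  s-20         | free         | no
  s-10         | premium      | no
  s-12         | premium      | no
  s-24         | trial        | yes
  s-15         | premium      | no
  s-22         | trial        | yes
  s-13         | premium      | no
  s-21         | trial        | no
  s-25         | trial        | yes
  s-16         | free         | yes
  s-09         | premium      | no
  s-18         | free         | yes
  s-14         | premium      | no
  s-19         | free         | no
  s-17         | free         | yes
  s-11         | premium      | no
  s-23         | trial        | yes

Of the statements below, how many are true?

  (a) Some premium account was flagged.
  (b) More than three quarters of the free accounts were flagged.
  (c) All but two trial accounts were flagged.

(a) premium: |A| = 7, |A ∩ B| = 0; needs A ∩ B ≠ ∅ (|A ∩ B| ≥ 1) — false.
(b) free: |A| = 5, |A ∩ B| = 3; needs |A ∩ B| / |A| > 3/4 — false.
(c) trial: |A| = 5, |A ∩ B| = 4; needs |A ∖ B| = 2 — false.

0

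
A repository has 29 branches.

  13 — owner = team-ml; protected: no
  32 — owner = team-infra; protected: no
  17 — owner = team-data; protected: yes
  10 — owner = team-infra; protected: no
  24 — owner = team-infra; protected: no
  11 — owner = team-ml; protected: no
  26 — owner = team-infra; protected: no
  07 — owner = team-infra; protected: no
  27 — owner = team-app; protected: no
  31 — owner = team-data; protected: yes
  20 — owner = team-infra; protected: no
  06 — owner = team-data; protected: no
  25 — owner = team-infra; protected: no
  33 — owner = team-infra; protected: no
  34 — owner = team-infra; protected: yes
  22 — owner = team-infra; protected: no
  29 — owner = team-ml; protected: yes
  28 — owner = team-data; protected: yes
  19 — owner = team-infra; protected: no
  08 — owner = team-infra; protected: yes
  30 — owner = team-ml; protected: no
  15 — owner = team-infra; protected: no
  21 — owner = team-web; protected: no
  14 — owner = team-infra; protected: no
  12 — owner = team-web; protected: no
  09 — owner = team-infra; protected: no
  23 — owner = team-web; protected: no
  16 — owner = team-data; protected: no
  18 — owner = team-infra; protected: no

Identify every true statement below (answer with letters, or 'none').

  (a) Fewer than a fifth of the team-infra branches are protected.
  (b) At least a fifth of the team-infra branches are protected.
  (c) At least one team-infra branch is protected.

|A| = 16, |A ∩ B| = 2, |A ∖ B| = 14.
(a) |A ∩ B| / |A| < 1/5: holds.
(b) |A ∩ B| / |A| ≥ 1/5: fails.
(c) A ∩ B ≠ ∅ (|A ∩ B| ≥ 1): holds.

(a), (c)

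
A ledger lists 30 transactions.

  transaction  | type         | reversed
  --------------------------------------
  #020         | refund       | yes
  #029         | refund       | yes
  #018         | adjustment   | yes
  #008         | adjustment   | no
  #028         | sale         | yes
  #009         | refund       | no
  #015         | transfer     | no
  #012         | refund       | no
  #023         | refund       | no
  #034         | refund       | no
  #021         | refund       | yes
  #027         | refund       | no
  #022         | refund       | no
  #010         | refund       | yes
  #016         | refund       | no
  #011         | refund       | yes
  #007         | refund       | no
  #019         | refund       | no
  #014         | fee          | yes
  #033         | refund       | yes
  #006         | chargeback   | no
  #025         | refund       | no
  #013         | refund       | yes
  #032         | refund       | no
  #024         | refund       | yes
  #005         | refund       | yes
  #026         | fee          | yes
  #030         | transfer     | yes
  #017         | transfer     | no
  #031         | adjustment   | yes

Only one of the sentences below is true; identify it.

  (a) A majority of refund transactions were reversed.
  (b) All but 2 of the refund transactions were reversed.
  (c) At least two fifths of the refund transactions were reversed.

|A| = 20, |A ∩ B| = 9, |A ∖ B| = 11.
(a) requires |A ∩ B| > |A ∖ B|: false.
(b) requires |A ∖ B| = 2: false.
(c) requires |A ∩ B| / |A| ≥ 2/5: true.

(c)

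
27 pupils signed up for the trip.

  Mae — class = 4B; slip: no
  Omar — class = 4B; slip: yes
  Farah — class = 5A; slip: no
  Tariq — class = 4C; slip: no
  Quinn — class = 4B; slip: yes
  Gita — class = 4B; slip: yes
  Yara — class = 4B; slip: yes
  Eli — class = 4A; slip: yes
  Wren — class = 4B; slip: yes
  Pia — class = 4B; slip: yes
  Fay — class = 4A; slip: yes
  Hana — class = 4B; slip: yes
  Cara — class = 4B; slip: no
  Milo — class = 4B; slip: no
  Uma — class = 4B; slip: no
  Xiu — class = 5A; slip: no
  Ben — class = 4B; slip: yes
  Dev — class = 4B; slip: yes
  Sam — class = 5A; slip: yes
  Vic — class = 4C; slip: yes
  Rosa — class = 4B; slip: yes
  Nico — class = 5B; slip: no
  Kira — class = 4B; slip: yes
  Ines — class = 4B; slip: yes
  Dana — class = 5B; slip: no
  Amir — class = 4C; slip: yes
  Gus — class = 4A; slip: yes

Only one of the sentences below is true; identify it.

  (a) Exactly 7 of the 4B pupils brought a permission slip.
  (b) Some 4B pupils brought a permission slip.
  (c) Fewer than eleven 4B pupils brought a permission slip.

|A| = 16, |A ∩ B| = 12, |A ∖ B| = 4.
(a) requires |A ∩ B| = 7: false.
(b) requires A ∩ B ≠ ∅ (|A ∩ B| ≥ 1): true.
(c) requires |A ∩ B| < 11: false.

(b)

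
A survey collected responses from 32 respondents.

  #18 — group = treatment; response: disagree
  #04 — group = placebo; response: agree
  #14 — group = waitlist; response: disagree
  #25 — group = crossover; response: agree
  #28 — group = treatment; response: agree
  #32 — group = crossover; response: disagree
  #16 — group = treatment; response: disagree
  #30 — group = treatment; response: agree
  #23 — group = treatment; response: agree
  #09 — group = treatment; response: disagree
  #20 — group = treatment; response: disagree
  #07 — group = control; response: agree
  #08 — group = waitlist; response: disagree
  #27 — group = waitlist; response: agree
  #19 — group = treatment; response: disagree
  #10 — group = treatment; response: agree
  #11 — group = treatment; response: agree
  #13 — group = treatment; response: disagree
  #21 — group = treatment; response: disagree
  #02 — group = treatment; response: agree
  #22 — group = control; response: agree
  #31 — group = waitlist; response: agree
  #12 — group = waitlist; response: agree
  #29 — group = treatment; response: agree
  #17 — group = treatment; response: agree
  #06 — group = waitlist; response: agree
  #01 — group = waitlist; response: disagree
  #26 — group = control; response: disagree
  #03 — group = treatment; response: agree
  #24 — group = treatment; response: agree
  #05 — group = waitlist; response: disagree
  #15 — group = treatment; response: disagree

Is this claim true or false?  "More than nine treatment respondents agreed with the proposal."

'More than nine treatment respondents agreed with the proposal' holds iff |A ∩ B| > 9.
|A| = 18, |A ∩ B| = 10, |A ∖ B| = 8.
|A ∩ B| = 10, so the statement is true.

True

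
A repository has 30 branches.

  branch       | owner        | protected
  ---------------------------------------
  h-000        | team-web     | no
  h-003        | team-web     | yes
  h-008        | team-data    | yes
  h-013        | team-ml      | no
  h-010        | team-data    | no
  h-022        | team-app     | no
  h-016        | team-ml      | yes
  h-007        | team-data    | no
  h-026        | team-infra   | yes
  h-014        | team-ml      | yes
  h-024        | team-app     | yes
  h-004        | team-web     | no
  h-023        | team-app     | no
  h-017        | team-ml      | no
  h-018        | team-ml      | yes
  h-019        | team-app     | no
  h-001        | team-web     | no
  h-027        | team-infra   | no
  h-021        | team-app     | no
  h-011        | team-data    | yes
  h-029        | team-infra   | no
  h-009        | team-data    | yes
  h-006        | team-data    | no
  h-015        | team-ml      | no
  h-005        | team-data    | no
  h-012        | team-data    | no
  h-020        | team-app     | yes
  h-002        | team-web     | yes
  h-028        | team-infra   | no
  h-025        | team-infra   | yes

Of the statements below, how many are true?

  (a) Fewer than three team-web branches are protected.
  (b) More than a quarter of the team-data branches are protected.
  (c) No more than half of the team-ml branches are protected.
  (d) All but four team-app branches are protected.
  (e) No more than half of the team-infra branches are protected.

5

(a) team-web: |A| = 5, |A ∩ B| = 2; needs |A ∩ B| < 3 — true.
(b) team-data: |A| = 8, |A ∩ B| = 3; needs |A ∩ B| / |A| > 1/4 — true.
(c) team-ml: |A| = 6, |A ∩ B| = 3; needs |A ∩ B| ≤ |A ∖ B| — true.
(d) team-app: |A| = 6, |A ∩ B| = 2; needs |A ∖ B| = 4 — true.
(e) team-infra: |A| = 5, |A ∩ B| = 2; needs |A ∩ B| ≤ |A ∖ B| — true.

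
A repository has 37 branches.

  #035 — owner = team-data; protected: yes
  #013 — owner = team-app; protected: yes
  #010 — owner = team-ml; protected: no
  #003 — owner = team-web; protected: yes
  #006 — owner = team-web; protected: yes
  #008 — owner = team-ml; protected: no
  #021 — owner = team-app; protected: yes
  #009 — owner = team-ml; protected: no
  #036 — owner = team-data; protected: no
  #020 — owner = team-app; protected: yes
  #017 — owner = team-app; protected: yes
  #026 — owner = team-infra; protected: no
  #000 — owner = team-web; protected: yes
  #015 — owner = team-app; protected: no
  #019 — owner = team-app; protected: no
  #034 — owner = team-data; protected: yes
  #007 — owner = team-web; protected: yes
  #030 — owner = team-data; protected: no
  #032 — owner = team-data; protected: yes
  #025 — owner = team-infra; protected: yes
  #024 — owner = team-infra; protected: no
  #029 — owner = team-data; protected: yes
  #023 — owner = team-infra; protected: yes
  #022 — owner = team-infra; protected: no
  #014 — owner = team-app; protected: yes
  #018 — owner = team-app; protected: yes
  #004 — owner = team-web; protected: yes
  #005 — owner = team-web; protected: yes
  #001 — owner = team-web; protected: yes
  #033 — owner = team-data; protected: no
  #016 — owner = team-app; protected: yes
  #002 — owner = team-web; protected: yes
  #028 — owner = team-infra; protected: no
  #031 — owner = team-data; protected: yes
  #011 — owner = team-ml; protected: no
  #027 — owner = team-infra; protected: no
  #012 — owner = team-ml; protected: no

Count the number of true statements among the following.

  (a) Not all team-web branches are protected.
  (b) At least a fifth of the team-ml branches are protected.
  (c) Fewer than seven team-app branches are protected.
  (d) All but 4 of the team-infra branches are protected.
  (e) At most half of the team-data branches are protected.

(a) team-web: |A| = 8, |A ∩ B| = 8; needs A ⊄ B (|A ∖ B| ≥ 1) — false.
(b) team-ml: |A| = 5, |A ∩ B| = 0; needs |A ∩ B| / |A| ≥ 1/5 — false.
(c) team-app: |A| = 9, |A ∩ B| = 7; needs |A ∩ B| < 7 — false.
(d) team-infra: |A| = 7, |A ∩ B| = 2; needs |A ∖ B| = 4 — false.
(e) team-data: |A| = 8, |A ∩ B| = 5; needs |A ∩ B| ≤ |A ∖ B| — false.

0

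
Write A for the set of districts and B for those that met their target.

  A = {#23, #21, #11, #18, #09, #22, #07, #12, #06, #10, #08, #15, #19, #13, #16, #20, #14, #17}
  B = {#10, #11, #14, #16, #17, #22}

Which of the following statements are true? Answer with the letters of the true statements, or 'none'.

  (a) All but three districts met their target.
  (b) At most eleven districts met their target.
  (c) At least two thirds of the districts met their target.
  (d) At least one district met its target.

|A| = 18, |A ∩ B| = 6, |A ∖ B| = 12.
(a) |A ∖ B| = 3: fails.
(b) |A ∩ B| ≤ 11: holds.
(c) |A ∩ B| / |A| ≥ 2/3: fails.
(d) A ∩ B ≠ ∅ (|A ∩ B| ≥ 1): holds.

(b), (d)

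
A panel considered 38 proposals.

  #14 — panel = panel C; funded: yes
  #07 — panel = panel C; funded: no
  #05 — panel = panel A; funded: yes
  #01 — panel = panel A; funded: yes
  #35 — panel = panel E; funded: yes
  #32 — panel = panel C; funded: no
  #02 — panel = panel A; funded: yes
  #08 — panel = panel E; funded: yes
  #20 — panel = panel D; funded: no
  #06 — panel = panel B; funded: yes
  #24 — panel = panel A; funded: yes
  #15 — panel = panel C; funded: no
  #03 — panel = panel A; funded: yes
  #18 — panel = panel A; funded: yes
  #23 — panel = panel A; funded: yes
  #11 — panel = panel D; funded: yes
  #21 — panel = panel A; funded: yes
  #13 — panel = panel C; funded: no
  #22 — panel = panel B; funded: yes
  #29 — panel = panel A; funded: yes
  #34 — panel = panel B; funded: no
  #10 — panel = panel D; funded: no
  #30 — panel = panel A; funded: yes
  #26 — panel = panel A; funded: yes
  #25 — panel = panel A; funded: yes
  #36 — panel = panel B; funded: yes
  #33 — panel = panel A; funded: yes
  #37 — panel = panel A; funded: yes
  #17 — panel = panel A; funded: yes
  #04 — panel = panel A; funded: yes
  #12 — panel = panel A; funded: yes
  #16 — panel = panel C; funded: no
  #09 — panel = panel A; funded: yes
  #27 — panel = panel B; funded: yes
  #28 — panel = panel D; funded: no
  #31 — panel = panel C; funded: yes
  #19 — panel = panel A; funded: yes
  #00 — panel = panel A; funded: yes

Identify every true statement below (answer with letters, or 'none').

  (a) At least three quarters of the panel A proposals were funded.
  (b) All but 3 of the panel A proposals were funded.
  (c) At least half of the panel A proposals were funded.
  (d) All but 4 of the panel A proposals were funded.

(a), (c)

|A| = 20, |A ∩ B| = 20, |A ∖ B| = 0.
(a) |A ∩ B| / |A| ≥ 3/4: holds.
(b) |A ∖ B| = 3: fails.
(c) |A ∩ B| ≥ |A ∖ B|: holds.
(d) |A ∖ B| = 4: fails.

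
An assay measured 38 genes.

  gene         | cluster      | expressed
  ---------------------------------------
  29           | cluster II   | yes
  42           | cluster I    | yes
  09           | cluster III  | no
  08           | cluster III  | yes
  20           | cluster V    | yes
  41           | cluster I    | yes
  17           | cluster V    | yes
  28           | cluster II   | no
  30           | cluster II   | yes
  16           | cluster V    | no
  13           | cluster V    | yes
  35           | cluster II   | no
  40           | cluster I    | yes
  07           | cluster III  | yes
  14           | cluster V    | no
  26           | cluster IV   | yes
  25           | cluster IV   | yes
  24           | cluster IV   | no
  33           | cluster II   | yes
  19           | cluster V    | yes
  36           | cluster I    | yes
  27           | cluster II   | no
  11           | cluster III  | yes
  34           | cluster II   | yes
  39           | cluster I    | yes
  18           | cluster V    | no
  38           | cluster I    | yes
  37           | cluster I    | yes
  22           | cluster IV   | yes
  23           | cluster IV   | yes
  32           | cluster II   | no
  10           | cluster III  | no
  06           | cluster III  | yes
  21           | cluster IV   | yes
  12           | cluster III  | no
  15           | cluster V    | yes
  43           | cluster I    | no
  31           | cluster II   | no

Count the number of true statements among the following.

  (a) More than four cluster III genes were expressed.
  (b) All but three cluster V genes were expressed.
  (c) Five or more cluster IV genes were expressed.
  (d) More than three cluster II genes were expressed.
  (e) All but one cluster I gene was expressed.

(a) cluster III: |A| = 7, |A ∩ B| = 4; needs |A ∩ B| > 4 — false.
(b) cluster V: |A| = 8, |A ∩ B| = 5; needs |A ∖ B| = 3 — true.
(c) cluster IV: |A| = 6, |A ∩ B| = 5; needs |A ∩ B| ≥ 5 — true.
(d) cluster II: |A| = 9, |A ∩ B| = 4; needs |A ∩ B| > 3 — true.
(e) cluster I: |A| = 8, |A ∩ B| = 7; needs |A ∖ B| = 1 — true.

4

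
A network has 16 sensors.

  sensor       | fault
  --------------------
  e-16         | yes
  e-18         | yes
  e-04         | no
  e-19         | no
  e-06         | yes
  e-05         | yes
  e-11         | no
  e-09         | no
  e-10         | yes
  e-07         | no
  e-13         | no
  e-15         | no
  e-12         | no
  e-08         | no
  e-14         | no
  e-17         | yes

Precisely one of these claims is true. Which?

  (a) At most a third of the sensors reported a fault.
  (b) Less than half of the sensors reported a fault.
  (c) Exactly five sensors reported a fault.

|A| = 16, |A ∩ B| = 6, |A ∖ B| = 10.
(a) requires |A ∩ B| / |A| ≤ 1/3: false.
(b) requires |A ∩ B| < |A ∖ B|: true.
(c) requires |A ∩ B| = 5: false.

(b)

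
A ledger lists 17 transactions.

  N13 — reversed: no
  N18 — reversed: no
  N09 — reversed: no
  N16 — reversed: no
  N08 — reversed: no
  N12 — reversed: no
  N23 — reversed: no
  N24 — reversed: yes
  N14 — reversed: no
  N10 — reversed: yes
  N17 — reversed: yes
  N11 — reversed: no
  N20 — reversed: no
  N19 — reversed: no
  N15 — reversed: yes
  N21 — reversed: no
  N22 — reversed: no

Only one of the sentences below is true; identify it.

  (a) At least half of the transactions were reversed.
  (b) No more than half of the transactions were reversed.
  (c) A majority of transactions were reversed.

|A| = 17, |A ∩ B| = 4, |A ∖ B| = 13.
(a) requires |A ∩ B| ≥ |A ∖ B|: false.
(b) requires |A ∩ B| ≤ |A ∖ B|: true.
(c) requires |A ∩ B| > |A ∖ B|: false.

(b)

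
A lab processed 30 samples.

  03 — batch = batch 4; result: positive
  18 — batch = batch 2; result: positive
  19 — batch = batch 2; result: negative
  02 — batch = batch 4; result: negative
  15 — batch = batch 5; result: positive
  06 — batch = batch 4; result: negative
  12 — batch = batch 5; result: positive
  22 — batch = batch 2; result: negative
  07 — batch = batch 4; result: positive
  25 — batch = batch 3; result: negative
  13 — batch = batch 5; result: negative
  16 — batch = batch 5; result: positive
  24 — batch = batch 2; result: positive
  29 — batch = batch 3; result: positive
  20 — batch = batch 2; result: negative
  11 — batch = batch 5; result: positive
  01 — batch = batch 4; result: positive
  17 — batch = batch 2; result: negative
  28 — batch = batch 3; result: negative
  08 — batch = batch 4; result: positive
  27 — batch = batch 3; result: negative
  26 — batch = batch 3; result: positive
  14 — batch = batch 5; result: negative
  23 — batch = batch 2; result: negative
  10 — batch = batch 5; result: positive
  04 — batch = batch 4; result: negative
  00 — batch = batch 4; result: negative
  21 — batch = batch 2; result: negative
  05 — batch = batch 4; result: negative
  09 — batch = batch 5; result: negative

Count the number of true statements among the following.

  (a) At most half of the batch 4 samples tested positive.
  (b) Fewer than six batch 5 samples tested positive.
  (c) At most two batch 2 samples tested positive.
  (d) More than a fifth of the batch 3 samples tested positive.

(a) batch 4: |A| = 9, |A ∩ B| = 4; needs |A ∩ B| ≤ |A ∖ B| — true.
(b) batch 5: |A| = 8, |A ∩ B| = 5; needs |A ∩ B| < 6 — true.
(c) batch 2: |A| = 8, |A ∩ B| = 2; needs |A ∩ B| ≤ 2 — true.
(d) batch 3: |A| = 5, |A ∩ B| = 2; needs |A ∩ B| / |A| > 1/5 — true.

4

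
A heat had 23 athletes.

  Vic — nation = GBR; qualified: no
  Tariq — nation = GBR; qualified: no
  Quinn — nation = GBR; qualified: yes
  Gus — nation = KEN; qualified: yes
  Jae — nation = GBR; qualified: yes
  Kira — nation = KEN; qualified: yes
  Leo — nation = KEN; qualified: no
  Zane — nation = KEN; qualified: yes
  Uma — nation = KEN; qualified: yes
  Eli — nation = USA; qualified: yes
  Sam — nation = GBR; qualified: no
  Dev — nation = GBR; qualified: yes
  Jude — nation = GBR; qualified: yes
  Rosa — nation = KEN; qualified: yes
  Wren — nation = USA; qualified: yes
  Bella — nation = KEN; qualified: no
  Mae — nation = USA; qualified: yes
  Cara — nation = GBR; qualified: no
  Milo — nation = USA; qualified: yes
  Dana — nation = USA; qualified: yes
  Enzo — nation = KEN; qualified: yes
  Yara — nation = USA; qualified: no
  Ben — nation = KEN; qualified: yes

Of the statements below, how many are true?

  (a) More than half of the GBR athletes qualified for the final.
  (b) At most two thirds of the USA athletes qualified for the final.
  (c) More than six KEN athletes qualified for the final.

1

(a) GBR: |A| = 8, |A ∩ B| = 4; needs |A ∩ B| > |A ∖ B| — false.
(b) USA: |A| = 6, |A ∩ B| = 5; needs |A ∩ B| / |A| ≤ 2/3 — false.
(c) KEN: |A| = 9, |A ∩ B| = 7; needs |A ∩ B| > 6 — true.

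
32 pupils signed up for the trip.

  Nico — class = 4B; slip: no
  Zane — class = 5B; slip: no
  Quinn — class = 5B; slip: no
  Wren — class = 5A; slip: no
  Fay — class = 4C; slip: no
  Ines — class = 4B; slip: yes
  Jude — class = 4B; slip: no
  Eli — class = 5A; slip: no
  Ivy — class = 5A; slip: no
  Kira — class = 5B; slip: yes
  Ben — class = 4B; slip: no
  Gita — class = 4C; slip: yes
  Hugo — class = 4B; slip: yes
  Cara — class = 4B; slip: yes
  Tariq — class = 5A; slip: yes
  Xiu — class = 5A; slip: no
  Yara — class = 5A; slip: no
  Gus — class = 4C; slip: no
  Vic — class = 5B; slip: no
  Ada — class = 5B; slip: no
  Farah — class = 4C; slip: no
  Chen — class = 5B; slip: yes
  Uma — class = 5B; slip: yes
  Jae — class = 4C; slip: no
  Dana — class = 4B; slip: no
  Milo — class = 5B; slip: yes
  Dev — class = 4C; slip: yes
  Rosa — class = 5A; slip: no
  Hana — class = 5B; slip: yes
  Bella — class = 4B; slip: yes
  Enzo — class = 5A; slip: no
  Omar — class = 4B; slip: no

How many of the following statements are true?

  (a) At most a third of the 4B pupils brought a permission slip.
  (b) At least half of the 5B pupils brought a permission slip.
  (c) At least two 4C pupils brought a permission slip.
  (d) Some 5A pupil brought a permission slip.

3

(a) 4B: |A| = 9, |A ∩ B| = 4; needs |A ∩ B| / |A| ≤ 1/3 — false.
(b) 5B: |A| = 9, |A ∩ B| = 5; needs |A ∩ B| ≥ |A ∖ B| — true.
(c) 4C: |A| = 6, |A ∩ B| = 2; needs |A ∩ B| ≥ 2 — true.
(d) 5A: |A| = 8, |A ∩ B| = 1; needs A ∩ B ≠ ∅ (|A ∩ B| ≥ 1) — true.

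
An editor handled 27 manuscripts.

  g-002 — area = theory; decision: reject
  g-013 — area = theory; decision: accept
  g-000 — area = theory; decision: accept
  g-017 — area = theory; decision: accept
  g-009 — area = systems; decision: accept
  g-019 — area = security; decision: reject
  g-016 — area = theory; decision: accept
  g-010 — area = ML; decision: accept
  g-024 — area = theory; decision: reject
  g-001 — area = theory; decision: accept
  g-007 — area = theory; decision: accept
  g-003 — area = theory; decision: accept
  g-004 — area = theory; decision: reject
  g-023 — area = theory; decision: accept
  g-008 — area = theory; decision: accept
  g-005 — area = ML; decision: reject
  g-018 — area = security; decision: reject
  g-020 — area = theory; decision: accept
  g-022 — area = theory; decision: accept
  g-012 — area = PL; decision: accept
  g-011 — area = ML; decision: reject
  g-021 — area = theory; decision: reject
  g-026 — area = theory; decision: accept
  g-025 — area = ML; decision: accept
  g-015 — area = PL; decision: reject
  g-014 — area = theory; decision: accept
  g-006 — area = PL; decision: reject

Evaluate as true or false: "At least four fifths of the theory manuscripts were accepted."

'At least four fifths of the theory manuscripts were accepted' holds iff |A ∩ B| / |A| ≥ 4/5.
|A| = 17, |A ∩ B| = 13, |A ∖ B| = 4.
|A ∩ B|/|A| = 13/17, so the statement is false.

False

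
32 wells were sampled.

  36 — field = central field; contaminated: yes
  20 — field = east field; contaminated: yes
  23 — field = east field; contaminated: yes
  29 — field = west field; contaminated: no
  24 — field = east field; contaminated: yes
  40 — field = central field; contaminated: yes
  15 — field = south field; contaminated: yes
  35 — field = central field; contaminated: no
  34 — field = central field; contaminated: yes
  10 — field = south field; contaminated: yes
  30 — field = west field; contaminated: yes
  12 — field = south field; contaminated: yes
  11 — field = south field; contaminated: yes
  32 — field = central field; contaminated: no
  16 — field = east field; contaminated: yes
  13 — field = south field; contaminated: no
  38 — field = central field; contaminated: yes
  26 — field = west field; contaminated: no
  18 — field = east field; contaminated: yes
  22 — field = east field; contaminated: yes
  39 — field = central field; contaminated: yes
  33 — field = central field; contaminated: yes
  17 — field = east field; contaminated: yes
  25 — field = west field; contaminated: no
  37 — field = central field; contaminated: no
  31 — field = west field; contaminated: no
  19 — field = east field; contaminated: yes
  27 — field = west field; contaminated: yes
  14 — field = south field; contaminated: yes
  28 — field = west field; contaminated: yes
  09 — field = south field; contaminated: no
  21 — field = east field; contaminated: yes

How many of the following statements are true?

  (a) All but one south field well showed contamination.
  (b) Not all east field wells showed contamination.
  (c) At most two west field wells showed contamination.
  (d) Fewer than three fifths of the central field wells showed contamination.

(a) south field: |A| = 7, |A ∩ B| = 5; needs |A ∖ B| = 1 — false.
(b) east field: |A| = 9, |A ∩ B| = 9; needs A ⊄ B (|A ∖ B| ≥ 1) — false.
(c) west field: |A| = 7, |A ∩ B| = 3; needs |A ∩ B| ≤ 2 — false.
(d) central field: |A| = 9, |A ∩ B| = 6; needs |A ∩ B| / |A| < 3/5 — false.

0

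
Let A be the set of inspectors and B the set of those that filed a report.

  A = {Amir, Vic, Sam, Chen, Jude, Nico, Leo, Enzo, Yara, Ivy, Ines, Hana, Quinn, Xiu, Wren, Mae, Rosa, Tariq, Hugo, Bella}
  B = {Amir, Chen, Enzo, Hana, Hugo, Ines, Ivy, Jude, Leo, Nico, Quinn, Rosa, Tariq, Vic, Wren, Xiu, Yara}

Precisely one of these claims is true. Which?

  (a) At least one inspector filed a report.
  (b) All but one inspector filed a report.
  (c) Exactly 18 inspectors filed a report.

|A| = 20, |A ∩ B| = 17, |A ∖ B| = 3.
(a) requires A ∩ B ≠ ∅ (|A ∩ B| ≥ 1): true.
(b) requires |A ∖ B| = 1: false.
(c) requires |A ∩ B| = 18: false.

(a)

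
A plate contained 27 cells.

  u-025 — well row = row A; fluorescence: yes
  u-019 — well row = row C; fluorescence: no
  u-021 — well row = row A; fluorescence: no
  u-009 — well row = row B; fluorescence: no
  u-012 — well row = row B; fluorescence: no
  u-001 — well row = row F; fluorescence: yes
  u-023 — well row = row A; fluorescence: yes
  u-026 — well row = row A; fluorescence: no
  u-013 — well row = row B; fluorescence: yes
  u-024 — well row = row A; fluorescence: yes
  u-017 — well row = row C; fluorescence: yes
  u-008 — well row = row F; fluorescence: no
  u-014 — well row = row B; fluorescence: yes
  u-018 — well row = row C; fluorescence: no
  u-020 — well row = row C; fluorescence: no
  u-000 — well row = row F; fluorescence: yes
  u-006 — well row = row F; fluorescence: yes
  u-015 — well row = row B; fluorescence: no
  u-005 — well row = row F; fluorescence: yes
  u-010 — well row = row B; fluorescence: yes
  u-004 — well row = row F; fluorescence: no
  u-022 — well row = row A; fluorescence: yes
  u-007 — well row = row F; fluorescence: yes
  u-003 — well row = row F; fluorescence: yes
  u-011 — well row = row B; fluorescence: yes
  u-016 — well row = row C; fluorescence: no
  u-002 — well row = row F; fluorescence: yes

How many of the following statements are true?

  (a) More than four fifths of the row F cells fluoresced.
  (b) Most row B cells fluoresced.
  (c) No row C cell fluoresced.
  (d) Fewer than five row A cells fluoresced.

(a) row F: |A| = 9, |A ∩ B| = 7; needs |A ∩ B| / |A| > 4/5 — false.
(b) row B: |A| = 7, |A ∩ B| = 4; needs |A ∩ B| > |A ∖ B| — true.
(c) row C: |A| = 5, |A ∩ B| = 1; needs A ∩ B = ∅ (|A ∩ B| = 0) — false.
(d) row A: |A| = 6, |A ∩ B| = 4; needs |A ∩ B| < 5 — true.

2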